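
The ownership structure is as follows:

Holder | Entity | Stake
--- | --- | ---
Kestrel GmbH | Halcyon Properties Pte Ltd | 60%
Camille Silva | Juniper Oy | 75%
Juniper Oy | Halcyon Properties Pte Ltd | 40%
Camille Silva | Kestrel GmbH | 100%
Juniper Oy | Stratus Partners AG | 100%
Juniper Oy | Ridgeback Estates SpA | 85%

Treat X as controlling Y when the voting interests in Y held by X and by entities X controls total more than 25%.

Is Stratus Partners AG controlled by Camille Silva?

Yes

Camille holds 75% of Juniper, so Camille controls Juniper.
Juniper holds 100% of Stratus, so Camille controls Stratus.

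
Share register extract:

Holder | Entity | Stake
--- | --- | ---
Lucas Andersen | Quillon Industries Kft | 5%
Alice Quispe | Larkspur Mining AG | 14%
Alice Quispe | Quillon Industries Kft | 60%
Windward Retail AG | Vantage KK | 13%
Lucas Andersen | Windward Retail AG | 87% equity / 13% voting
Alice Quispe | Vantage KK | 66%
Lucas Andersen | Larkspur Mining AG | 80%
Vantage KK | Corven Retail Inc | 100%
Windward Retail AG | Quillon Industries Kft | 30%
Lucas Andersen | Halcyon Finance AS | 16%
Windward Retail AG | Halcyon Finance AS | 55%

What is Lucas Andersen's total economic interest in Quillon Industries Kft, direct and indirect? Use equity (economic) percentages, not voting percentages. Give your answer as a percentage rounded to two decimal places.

31.10%

Lucas reaches Quillon along 2 paths.
Direct stake: 5% = 5%.
Via Windward: 87% × 30% = 26.1%.
Total: 5% + 26.1% = 31.1%.
Rounded: 31.10%.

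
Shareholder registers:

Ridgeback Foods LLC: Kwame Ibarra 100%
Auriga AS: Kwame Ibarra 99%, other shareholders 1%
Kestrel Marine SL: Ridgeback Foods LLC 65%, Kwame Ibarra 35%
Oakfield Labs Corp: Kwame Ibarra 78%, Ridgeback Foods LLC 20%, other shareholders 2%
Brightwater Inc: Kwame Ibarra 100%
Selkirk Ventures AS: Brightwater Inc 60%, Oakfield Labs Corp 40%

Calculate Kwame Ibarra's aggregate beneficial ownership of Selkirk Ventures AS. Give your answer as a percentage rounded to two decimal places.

99.20%

Kwame reaches Selkirk along 3 paths.
Via Brightwater: 100% × 60% = 60%.
Via Oakfield: 78% × 40% = 31.2%.
Via Ridgeback → Oakfield: 100% × 20% × 40% = 8%.
Total: 60% + 31.2% + 8% = 99.2%.
Rounded: 99.20%.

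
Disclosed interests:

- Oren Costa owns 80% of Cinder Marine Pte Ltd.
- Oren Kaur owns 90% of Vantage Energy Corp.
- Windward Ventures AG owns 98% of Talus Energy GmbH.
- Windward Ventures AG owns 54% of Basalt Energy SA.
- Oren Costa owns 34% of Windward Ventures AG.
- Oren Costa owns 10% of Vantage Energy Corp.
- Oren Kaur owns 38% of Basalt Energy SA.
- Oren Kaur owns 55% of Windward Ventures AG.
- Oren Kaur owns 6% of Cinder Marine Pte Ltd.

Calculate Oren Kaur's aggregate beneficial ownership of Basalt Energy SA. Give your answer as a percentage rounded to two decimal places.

Oren Kaur reaches Basalt along 2 paths.
Direct stake: 38% = 38%.
Via Windward: 55% × 54% = 29.7%.
Total: 38% + 29.7% = 67.7%.
Rounded: 67.70%.

67.70%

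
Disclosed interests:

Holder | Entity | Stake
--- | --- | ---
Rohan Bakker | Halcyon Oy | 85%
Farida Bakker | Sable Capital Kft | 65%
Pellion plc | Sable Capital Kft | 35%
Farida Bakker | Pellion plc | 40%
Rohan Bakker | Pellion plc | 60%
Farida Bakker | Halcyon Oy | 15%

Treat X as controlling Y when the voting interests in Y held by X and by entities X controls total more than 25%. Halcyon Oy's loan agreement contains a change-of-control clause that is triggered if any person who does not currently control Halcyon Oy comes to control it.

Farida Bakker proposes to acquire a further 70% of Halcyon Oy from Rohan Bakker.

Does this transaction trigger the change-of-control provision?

The purchase adds only to Farida's holdings (Rohan's stake shrinks), so Farida is the only person who could newly come to control Halcyon.
Farida holds 40% of Pellion, so Farida controls Pellion.
Farida and Pellion together hold 65% + 35% = 100% of Sable, so Farida controls Sable.
In Halcyon, Farida's side holds only 15%, not > 25%.
So before the transaction, Farida does not control Halcyon.
After the purchase, Farida's direct stake in Halcyon rises to 15% + 70% = 85%, and Rohan's stake falls to 15%.
Farida holds 85% of Halcyon, so Farida controls Halcyon.
Farida did not control Halcyon before and does after, so the clause is triggered.

Yes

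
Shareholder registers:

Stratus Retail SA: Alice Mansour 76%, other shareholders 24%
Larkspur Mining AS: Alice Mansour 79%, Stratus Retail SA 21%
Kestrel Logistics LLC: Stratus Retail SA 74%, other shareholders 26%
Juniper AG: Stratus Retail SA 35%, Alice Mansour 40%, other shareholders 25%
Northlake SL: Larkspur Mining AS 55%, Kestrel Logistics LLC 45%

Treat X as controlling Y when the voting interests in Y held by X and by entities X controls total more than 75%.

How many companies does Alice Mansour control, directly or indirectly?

2

Alice holds 76% of Stratus, so Alice controls Stratus.
Alice and Stratus together hold 79% + 21% = 100% of Larkspur, so Alice controls Larkspur.
No other company's threshold is met.
Alice controls 2 companies.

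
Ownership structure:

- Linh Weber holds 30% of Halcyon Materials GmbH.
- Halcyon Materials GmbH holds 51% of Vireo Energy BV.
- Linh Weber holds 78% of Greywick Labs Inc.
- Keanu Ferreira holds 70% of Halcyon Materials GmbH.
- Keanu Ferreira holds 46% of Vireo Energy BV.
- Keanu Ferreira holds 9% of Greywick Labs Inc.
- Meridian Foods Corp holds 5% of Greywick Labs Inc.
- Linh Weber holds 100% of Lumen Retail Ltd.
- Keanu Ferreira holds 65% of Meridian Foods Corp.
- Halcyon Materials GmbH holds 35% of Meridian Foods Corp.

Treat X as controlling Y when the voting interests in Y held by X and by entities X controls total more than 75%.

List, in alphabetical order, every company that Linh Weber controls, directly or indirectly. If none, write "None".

Linh holds 100% of Lumen, so Linh controls Lumen.
Linh holds 78% of Greywick, so Linh controls Greywick.
No other company's threshold is met.

Greywick Labs Inc, Lumen Retail Ltd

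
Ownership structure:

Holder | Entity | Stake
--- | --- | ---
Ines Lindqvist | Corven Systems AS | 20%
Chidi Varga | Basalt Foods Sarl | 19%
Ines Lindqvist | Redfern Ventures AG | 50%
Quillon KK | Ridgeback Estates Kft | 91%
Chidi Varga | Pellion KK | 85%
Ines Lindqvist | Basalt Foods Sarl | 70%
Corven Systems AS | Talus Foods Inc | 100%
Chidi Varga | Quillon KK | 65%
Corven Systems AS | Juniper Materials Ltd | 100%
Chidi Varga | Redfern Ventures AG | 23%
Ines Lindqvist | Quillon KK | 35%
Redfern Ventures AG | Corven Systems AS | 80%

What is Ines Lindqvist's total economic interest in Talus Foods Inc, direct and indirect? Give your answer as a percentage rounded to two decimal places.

Ines reaches Talus along 2 paths.
Via Corven: 20% × 100% = 20%.
Via Redfern → Corven: 50% × 80% × 100% = 40%.
Total: 20% + 40% = 60%.
Rounded: 60.00%.

60.00%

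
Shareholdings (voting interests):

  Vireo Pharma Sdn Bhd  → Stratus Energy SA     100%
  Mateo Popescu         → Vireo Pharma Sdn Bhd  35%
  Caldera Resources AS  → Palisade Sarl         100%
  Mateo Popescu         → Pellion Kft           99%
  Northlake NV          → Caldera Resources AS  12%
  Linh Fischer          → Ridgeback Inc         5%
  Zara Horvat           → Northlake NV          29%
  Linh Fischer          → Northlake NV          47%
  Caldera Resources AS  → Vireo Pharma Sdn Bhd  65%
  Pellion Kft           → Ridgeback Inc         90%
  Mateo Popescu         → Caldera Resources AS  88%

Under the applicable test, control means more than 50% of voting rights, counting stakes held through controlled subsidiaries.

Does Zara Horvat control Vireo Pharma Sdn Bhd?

Zara's largest direct stake is 29% in Northlake, which does not meet the threshold, so Zara controls no company.
Neither Zara nor any entity Zara controls holds any voting interest in Vireo.
So Zara does not control Vireo.

No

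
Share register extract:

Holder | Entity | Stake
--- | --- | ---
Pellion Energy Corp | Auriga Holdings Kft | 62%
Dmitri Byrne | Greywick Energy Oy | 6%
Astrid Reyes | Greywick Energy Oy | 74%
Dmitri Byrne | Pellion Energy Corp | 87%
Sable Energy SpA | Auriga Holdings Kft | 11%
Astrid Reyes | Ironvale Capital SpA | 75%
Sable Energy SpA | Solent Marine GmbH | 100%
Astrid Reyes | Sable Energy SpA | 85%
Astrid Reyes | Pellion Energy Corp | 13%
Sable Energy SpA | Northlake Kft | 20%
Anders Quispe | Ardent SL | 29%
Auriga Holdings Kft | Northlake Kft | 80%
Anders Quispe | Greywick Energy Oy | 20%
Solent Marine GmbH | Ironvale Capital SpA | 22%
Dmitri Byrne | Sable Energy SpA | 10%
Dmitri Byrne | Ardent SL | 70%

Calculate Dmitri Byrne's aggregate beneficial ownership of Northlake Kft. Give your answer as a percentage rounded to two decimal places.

46.03%

Dmitri reaches Northlake along 3 paths.
Via Sable: 10% × 20% = 2%.
Via Pellion → Auriga: 87% × 62% × 80% = 43.152%.
Via Sable → Auriga: 10% × 11% × 80% = 0.88%.
Total: 2% + 43.152% + 0.88% = 46.032%.
Rounded: 46.03%.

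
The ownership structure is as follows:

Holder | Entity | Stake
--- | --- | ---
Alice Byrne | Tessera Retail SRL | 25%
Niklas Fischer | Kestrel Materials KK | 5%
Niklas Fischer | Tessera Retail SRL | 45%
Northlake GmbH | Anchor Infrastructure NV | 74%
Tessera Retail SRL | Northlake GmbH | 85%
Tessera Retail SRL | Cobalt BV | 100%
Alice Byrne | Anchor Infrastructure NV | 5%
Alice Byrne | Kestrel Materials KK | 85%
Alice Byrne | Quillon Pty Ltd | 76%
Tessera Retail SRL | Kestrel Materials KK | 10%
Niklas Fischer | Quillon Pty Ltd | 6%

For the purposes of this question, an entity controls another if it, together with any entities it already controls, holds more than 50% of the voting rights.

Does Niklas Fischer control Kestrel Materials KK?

No

Niklas's largest direct stake is 45% in Tessera, which does not meet the threshold, so Niklas controls no company.
In Kestrel, Niklas's side holds only 5%, not > 50%.
So Niklas does not control Kestrel.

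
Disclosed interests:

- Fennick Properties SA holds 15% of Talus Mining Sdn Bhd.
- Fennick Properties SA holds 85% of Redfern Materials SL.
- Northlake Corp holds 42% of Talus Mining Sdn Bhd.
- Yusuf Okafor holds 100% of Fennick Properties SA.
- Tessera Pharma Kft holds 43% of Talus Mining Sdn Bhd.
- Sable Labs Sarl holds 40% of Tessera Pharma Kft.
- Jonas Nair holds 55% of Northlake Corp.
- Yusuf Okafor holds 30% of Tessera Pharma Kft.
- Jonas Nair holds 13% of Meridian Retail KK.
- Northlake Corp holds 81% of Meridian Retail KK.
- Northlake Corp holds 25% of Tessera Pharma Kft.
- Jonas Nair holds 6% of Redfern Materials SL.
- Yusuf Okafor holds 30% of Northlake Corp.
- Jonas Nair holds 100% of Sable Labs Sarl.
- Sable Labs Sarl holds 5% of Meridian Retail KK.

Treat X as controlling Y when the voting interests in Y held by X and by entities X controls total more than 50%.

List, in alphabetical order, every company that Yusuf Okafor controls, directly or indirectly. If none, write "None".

Fennick Properties SA, Redfern Materials SL

Yusuf holds 100% of Fennick, so Yusuf controls Fennick.
Fennick holds 85% of Redfern, so Yusuf controls Redfern.
No other company's threshold is met.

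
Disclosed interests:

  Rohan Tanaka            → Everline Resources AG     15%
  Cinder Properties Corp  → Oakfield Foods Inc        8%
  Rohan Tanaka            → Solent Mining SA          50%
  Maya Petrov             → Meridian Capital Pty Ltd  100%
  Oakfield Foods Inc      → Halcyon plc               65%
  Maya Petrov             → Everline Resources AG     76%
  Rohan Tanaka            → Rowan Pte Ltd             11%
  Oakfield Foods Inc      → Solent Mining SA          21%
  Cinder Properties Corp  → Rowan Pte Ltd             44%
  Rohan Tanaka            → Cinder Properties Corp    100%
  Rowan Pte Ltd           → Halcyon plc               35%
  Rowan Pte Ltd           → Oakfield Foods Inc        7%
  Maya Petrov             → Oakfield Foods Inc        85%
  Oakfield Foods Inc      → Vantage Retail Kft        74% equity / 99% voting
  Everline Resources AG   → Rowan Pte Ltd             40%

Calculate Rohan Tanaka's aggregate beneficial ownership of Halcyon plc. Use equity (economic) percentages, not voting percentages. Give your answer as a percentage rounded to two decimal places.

Rohan reaches Halcyon along 7 paths.
Via Everline → Rowan → Oakfield: 15% × 40% × 7% × 65% = 0.273%.
Via Cinder → Rowan → Oakfield: 100% × 44% × 7% × 65% = 2.002%.
Via Rowan → Oakfield: 11% × 7% × 65% = 0.5005%.
Via Cinder → Oakfield: 100% × 8% × 65% = 5.2%.
Via Everline → Rowan: 15% × 40% × 35% = 2.1%.
Via Cinder → Rowan: 100% × 44% × 35% = 15.4%.
Via Rowan: 11% × 35% = 3.85%.
Total: 0.273% + 2.002% + 0.5005% + 5.2% + 2.1% + 15.4% + 3.85% = 29.3255%.
Rounded: 29.33%.

29.33%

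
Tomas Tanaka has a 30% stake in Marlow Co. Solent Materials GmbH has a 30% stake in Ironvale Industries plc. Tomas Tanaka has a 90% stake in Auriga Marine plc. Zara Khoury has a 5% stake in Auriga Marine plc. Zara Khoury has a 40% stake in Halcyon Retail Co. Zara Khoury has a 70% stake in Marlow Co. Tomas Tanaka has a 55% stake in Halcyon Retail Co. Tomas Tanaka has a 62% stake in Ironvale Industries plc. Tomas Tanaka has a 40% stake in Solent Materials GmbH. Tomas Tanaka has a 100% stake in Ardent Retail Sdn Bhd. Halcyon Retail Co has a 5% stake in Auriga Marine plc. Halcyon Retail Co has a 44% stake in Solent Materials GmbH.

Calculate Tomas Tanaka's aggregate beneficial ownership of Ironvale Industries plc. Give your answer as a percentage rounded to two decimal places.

81.26%

Tomas reaches Ironvale along 3 paths.
Direct stake: 62% = 62%.
Via Halcyon → Solent: 55% × 44% × 30% = 7.26%.
Via Solent: 40% × 30% = 12%.
Total: 62% + 7.26% + 12% = 81.26%.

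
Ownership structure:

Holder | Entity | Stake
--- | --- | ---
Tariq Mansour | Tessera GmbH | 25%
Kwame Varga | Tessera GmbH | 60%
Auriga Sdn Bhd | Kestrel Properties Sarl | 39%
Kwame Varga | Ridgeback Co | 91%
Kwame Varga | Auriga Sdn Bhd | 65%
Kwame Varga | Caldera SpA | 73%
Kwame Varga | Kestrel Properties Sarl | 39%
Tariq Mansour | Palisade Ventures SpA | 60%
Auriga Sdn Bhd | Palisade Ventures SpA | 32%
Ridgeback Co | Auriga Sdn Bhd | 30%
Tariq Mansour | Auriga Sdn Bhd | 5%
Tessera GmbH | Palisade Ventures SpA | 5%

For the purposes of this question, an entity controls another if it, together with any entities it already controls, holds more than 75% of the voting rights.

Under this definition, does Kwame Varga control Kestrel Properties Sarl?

Kwame holds 91% of Ridgeback, so Kwame controls Ridgeback.
Kwame and Ridgeback together hold 65% + 30% = 95% of Auriga, so Kwame controls Auriga.
Kwame and Auriga together hold 39% + 39% = 78% of Kestrel, so Kwame controls Kestrel.

Yes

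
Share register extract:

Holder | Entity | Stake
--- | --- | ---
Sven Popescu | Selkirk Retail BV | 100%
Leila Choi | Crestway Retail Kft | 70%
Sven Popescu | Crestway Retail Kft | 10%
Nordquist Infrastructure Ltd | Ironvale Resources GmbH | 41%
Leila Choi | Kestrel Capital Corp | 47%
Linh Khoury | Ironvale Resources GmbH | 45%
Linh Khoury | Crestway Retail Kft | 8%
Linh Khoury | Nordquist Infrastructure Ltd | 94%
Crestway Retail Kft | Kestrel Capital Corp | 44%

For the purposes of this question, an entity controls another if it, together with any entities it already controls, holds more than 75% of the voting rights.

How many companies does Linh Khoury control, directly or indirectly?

2

Linh holds 94% of Nordquist, so Linh controls Nordquist.
Linh and Nordquist together hold 45% + 41% = 86% of Ironvale, so Linh controls Ironvale.
No other company's threshold is met.
Linh controls 2 companies.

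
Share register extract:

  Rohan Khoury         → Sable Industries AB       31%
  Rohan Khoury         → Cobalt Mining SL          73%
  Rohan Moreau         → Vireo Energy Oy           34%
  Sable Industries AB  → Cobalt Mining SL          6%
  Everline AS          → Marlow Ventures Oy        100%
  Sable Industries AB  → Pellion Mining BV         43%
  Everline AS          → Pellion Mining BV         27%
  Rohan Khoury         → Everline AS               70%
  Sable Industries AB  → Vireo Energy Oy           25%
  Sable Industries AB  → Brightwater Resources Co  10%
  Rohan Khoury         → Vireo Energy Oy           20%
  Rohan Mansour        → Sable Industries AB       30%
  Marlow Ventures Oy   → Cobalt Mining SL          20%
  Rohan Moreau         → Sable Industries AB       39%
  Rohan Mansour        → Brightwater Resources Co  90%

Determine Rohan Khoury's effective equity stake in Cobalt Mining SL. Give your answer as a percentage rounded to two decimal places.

Rohan Khoury reaches Cobalt along 3 paths.
Via Everline → Marlow: 70% × 100% × 20% = 14%.
Via Sable: 31% × 6% = 1.86%.
Direct stake: 73% = 73%.
Total: 14% + 1.86% + 73% = 88.86%.

88.86%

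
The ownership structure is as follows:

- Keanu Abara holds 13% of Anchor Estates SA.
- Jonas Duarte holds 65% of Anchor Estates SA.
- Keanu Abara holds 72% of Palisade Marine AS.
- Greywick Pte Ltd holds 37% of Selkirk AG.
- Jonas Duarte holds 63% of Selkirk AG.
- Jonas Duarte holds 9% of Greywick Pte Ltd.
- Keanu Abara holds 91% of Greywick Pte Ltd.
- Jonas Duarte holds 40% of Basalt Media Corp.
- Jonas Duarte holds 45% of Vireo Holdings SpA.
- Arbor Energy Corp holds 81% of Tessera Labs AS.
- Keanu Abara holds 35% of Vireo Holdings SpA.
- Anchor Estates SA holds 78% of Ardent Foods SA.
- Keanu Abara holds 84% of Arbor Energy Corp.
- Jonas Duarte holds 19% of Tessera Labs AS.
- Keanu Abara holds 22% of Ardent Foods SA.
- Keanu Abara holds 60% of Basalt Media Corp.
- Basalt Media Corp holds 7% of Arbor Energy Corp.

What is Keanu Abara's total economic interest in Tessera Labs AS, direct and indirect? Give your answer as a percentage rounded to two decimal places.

71.44%

Keanu reaches Tessera along 2 paths.
Via Arbor: 84% × 81% = 68.04%.
Via Basalt → Arbor: 60% × 7% × 81% = 3.402%.
Total: 68.04% + 3.402% = 71.442%.
Rounded: 71.44%.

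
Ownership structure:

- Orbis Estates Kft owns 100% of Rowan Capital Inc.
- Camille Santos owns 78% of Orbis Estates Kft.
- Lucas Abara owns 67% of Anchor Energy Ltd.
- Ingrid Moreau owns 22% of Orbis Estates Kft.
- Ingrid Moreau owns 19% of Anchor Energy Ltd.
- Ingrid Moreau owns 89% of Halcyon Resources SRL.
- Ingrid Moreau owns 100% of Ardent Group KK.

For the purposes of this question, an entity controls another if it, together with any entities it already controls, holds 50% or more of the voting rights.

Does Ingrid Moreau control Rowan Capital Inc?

No

Ingrid holds 100% of Ardent, so Ingrid controls Ardent.
Ingrid holds 89% of Halcyon, so Ingrid controls Halcyon.
Neither Ingrid nor any entity Ingrid controls holds any voting interest in Rowan.
So Ingrid does not control Rowan.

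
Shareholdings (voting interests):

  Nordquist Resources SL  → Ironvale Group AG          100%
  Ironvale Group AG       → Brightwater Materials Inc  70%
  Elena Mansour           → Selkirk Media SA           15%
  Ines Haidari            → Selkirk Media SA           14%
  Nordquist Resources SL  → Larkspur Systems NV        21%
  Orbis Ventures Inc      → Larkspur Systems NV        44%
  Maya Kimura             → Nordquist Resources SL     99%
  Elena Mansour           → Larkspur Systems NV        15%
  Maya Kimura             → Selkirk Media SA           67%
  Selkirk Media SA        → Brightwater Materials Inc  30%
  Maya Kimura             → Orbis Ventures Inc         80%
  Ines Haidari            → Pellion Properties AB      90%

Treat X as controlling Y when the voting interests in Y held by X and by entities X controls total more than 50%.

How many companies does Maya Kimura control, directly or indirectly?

6

Maya holds 99% of Nordquist, so Maya controls Nordquist.
Maya holds 67% of Selkirk, so Maya controls Selkirk.
Maya holds 80% of Orbis, so Maya controls Orbis.
Nordquist holds 100% of Ironvale, so Maya controls Ironvale.
Orbis and Nordquist together hold 44% + 21% = 65% of Larkspur, so Maya controls Larkspur.
Ironvale and Selkirk together hold 70% + 30% = 100% of Brightwater, so Maya controls Brightwater.
No other company's threshold is met.
Maya controls 6 companies.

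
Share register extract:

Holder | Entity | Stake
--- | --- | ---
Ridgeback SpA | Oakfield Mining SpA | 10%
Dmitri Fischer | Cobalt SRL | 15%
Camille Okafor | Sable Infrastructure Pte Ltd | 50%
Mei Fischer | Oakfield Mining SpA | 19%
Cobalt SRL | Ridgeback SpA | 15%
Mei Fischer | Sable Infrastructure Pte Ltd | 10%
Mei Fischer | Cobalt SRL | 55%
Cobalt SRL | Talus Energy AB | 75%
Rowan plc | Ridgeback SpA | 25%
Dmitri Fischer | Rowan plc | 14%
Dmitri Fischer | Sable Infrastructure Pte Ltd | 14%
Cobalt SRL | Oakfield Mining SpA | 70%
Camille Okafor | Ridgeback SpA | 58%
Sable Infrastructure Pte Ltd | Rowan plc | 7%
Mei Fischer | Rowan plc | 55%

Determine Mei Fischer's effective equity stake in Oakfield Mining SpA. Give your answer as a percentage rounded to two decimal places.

Mei reaches Oakfield along 5 paths.
Direct stake: 19% = 19%.
Via Cobalt: 55% × 70% = 38.5%.
Via Sable → Rowan → Ridgeback: 10% × 7% × 25% × 10% = 0.0175%.
Via Rowan → Ridgeback: 55% × 25% × 10% = 1.375%.
Via Cobalt → Ridgeback: 55% × 15% × 10% = 0.825%.
Total: 19% + 38.5% + 0.0175% + 1.375% + 0.825% = 59.7175%.
Rounded: 59.72%.

59.72%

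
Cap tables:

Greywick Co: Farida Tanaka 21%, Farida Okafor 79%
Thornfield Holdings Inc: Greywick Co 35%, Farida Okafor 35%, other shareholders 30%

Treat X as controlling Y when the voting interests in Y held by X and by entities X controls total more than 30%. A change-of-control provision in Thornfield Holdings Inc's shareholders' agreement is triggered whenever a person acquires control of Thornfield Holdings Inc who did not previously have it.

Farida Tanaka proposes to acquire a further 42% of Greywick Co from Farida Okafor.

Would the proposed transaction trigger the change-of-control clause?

The purchase adds only to Farida Tanaka's holdings (Farida Okafor's stake shrinks), so Farida Tanaka is the only person who could newly come to control Thornfield.
Farida Tanaka's largest direct stake is 21% in Greywick, which does not meet the threshold, so Farida Tanaka controls no company.
Neither Farida Tanaka nor any entity Farida Tanaka controls holds any voting interest in Thornfield.
So before the transaction, Farida Tanaka does not control Thornfield.
After the purchase, Farida Tanaka's direct stake in Greywick rises to 21% + 42% = 63%, and Farida Okafor's stake falls to 37%.
Farida Tanaka holds 63% of Greywick, so Farida Tanaka controls Greywick.
Greywick holds 35% of Thornfield, so Farida Tanaka controls Thornfield.
Farida Tanaka did not control Thornfield before and does after, so the clause is triggered.

Yes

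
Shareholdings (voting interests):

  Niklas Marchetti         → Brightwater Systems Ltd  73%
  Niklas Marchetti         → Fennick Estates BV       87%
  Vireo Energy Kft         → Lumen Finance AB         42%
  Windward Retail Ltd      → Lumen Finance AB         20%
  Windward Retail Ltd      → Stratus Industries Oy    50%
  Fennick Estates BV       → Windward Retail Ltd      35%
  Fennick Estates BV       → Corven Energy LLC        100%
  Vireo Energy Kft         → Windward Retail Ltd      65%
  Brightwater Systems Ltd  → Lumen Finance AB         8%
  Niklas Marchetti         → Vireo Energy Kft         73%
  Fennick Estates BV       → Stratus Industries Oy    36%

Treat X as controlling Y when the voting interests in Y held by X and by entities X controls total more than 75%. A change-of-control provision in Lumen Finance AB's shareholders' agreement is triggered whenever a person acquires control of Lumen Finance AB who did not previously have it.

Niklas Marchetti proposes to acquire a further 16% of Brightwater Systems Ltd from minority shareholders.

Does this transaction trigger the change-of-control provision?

The purchase changes only Niklas's holdings, so Niklas is the only person who could newly come to control Lumen.
Niklas holds 87% of Fennick, so Niklas controls Fennick.
Fennick holds 100% of Corven, so Niklas controls Corven.
Neither Niklas nor any entity Niklas controls holds any voting interest in Lumen.
So before the transaction, Niklas does not control Lumen.
After the purchase, Niklas's direct stake in Brightwater rises to 73% + 16% = 89%.
Niklas holds 89% of Brightwater, so Niklas controls Brightwater.
After the transaction, Niklas's side holds 8% of Lumen, not > 75%, so Niklas still does not control Lumen.
No new person acquires control, so the clause is not triggered.

No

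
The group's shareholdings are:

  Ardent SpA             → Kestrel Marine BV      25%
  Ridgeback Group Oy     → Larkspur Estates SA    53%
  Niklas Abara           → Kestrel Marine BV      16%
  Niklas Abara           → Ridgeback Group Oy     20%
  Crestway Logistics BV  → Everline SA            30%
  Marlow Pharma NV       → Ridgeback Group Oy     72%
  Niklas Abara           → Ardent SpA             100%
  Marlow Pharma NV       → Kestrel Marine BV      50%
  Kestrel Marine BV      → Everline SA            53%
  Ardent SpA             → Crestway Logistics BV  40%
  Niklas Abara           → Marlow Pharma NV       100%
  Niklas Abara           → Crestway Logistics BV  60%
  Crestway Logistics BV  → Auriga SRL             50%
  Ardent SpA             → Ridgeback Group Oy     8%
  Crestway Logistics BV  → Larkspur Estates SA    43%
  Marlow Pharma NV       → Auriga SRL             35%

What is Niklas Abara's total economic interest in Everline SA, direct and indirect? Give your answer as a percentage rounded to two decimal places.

Niklas reaches Everline along 5 paths.
Via Crestway: 60% × 30% = 18%.
Via Ardent → Crestway: 100% × 40% × 30% = 12%.
Via Ardent → Kestrel: 100% × 25% × 53% = 13.25%.
Via Marlow → Kestrel: 100% × 50% × 53% = 26.5%.
Via Kestrel: 16% × 53% = 8.48%.
Total: 18% + 12% + 13.25% + 26.5% + 8.48% = 78.23%.

78.23%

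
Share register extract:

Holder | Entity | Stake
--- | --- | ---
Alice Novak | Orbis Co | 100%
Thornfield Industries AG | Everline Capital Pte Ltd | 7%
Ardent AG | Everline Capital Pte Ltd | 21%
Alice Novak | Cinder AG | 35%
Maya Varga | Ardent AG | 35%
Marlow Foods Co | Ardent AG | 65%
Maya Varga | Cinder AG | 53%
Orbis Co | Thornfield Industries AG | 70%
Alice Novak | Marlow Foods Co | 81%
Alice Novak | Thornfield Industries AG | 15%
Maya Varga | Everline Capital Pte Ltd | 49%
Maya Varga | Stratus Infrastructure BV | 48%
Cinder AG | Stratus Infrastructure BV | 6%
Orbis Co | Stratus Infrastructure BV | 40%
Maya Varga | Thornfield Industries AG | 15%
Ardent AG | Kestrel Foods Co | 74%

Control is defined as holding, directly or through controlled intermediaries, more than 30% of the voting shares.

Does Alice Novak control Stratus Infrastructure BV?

Yes

Alice holds 100% of Orbis, so Alice controls Orbis.
Alice holds 35% of Cinder, so Alice controls Cinder.
Orbis and Cinder together hold 40% + 6% = 46% of Stratus, so Alice controls Stratus.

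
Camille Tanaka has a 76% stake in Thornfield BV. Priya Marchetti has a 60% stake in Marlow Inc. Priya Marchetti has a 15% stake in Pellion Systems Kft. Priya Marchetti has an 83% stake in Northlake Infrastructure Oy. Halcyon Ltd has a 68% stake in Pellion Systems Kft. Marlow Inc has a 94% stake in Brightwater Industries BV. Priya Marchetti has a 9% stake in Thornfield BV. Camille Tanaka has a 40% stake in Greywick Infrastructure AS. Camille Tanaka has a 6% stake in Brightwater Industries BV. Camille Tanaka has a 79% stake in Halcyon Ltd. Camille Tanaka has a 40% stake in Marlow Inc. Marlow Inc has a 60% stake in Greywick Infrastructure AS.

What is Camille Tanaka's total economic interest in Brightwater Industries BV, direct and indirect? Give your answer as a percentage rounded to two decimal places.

Camille reaches Brightwater along 2 paths.
Via Marlow: 40% × 94% = 37.6%.
Direct stake: 6% = 6%.
Total: 37.6% + 6% = 43.6%.
Rounded: 43.60%.

43.60%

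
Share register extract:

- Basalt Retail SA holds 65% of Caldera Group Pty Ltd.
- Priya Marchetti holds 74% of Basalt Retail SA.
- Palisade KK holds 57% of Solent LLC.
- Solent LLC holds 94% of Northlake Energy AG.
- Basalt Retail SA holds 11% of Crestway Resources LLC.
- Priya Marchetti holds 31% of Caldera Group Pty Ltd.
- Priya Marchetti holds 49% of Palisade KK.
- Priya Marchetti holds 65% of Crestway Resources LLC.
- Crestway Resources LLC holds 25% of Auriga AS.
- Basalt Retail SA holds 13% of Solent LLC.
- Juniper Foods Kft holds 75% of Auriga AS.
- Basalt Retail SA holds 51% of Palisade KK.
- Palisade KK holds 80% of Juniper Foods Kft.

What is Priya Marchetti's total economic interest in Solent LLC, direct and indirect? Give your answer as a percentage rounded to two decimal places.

59.06%

Priya reaches Solent along 3 paths.
Via Palisade: 49% × 57% = 27.93%.
Via Basalt → Palisade: 74% × 51% × 57% = 21.5118%.
Via Basalt: 74% × 13% = 9.62%.
Total: 27.93% + 21.5118% + 9.62% = 59.0618%.
Rounded: 59.06%.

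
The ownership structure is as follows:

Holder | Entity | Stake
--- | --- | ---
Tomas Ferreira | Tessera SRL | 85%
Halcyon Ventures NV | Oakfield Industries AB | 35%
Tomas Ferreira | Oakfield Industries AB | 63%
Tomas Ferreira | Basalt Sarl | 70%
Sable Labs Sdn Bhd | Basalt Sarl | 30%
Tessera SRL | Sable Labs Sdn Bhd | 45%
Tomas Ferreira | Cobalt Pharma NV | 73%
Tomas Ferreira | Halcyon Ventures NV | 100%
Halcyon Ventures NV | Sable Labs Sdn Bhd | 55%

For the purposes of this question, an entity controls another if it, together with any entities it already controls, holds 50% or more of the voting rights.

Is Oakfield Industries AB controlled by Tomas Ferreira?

Yes

Tomas holds 100% of Halcyon, so Tomas controls Halcyon.
Tomas and Halcyon together hold 63% + 35% = 98% of Oakfield, so Tomas controls Oakfield.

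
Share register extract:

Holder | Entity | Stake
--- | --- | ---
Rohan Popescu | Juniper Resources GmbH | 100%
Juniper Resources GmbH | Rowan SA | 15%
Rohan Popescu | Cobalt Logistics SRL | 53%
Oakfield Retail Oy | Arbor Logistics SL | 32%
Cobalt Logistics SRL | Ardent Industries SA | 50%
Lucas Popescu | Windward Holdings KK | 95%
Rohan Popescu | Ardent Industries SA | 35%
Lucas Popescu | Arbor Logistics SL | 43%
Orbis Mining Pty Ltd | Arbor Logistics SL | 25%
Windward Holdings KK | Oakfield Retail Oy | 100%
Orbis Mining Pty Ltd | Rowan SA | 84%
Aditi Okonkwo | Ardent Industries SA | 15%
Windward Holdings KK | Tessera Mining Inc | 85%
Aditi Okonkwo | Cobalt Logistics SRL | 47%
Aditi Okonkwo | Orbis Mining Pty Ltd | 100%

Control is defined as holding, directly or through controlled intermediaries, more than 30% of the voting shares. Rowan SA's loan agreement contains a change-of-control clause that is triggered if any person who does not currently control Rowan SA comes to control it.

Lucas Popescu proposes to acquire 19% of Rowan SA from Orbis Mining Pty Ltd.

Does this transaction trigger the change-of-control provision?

No

The purchase adds only to Lucas's holdings (Orbis's stake shrinks), so Lucas is the only person who could newly come to control Rowan.
Lucas holds 95% of Windward, so Lucas controls Windward.
Windward holds 85% of Tessera, so Lucas controls Tessera.
Windward holds 100% of Oakfield, so Lucas controls Oakfield.
Oakfield and Lucas together hold 32% + 43% = 75% of Arbor, so Lucas controls Arbor.
Neither Lucas nor any entity Lucas controls holds any voting interest in Rowan.
So before the transaction, Lucas does not control Rowan.
After the purchase, Lucas holds 19% of Rowan directly, and Orbis's stake falls to 65%.
After the transaction, Lucas's side holds 19% of Rowan, not > 30%, so Lucas still does not control Rowan.
No new person acquires control, so the clause is not triggered.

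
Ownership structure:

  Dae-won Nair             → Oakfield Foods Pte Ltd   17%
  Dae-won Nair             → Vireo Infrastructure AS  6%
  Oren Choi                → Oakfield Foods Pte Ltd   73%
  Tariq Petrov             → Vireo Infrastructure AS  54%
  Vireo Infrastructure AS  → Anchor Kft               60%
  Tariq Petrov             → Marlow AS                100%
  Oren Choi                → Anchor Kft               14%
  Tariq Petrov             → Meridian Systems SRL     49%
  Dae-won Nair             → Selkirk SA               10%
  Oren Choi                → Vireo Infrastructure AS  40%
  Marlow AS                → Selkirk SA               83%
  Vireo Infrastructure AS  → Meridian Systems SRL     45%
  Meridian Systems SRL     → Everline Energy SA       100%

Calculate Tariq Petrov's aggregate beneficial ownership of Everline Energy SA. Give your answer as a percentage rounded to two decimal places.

Tariq reaches Everline along 2 paths.
Via Meridian: 49% × 100% = 49%.
Via Vireo → Meridian: 54% × 45% × 100% = 24.3%.
Total: 49% + 24.3% = 73.3%.
Rounded: 73.30%.

73.30%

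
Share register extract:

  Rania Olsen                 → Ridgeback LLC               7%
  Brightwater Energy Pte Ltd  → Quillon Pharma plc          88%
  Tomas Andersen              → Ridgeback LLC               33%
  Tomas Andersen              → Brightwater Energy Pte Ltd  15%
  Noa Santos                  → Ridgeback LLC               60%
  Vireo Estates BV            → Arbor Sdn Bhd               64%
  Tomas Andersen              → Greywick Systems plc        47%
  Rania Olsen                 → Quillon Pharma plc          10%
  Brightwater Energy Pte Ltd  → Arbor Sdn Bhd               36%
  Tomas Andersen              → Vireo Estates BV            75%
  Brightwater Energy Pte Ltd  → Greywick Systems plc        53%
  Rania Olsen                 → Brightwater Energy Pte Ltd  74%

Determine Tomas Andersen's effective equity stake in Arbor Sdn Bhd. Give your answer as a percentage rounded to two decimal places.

Tomas reaches Arbor along 2 paths.
Via Vireo: 75% × 64% = 48%.
Via Brightwater: 15% × 36% = 5.4%.
Total: 48% + 5.4% = 53.4%.
Rounded: 53.40%.

53.40%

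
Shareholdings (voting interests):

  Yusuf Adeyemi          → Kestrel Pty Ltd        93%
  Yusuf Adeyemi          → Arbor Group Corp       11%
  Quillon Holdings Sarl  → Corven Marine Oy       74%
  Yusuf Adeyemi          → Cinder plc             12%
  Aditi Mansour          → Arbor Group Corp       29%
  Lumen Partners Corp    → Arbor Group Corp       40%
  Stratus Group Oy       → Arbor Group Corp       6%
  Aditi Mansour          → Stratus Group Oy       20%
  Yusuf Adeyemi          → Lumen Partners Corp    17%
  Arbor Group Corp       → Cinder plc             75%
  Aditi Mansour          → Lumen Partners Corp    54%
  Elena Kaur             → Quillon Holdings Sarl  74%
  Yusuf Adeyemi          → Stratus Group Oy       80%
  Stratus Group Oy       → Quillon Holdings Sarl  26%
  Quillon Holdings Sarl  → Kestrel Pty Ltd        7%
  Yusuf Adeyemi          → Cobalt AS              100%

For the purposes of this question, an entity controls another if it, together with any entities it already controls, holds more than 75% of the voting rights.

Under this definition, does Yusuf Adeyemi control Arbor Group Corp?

Yusuf holds 80% of Stratus, so Yusuf controls Stratus.
Yusuf holds 93% of Kestrel, so Yusuf controls Kestrel.
Yusuf holds 100% of Cobalt, so Yusuf controls Cobalt.
In Arbor, Yusuf's side holds only 6% + 11% = 17%, not > 75%.
So Yusuf does not control Arbor.

No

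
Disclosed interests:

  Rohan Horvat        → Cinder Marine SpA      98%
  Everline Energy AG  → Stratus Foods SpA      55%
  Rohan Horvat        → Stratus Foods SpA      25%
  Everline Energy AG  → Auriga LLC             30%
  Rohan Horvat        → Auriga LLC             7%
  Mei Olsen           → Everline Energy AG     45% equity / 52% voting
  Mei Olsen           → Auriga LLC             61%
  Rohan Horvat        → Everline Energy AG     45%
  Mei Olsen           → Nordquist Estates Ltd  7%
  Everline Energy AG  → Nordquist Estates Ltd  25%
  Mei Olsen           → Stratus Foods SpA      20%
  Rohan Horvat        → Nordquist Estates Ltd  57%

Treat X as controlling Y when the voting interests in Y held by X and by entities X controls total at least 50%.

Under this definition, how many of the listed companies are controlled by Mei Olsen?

Mei holds 52% of Everline, so Mei controls Everline.
Everline and Mei together hold 55% + 20% = 75% of Stratus, so Mei controls Stratus.
Everline and Mei together hold 30% + 61% = 91% of Auriga, so Mei controls Auriga.
No other company's threshold is met.
Mei controls 3 companies.

3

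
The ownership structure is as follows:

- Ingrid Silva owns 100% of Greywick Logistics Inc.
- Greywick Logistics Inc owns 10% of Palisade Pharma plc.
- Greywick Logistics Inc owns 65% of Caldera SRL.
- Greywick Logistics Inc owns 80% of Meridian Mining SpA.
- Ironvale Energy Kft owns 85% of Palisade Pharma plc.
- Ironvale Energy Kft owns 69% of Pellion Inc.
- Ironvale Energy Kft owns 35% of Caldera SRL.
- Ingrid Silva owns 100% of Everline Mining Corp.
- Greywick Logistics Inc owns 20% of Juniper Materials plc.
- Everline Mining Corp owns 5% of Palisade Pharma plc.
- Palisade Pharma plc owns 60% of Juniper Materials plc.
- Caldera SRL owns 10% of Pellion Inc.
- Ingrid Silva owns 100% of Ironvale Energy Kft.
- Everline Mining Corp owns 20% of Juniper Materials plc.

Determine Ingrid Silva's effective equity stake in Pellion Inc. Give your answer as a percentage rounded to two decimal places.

Ingrid reaches Pellion along 3 paths.
Via Greywick → Caldera: 100% × 65% × 10% = 6.5%.
Via Ironvale → Caldera: 100% × 35% × 10% = 3.5%.
Via Ironvale: 100% × 69% = 69%.
Total: 6.5% + 3.5% + 69% = 79%.
Rounded: 79.00%.

79.00%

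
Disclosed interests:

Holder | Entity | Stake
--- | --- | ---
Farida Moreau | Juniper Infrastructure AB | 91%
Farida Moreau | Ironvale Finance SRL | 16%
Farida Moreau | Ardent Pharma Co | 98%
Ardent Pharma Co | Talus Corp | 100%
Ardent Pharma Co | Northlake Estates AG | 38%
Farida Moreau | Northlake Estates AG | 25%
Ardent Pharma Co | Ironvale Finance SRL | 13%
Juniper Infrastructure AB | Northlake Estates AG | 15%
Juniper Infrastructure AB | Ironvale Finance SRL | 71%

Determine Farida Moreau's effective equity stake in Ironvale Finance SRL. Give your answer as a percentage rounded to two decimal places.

93.35%

Farida reaches Ironvale along 3 paths.
Via Ardent: 98% × 13% = 12.74%.
Direct stake: 16% = 16%.
Via Juniper: 91% × 71% = 64.61%.
Total: 12.74% + 16% + 64.61% = 93.35%.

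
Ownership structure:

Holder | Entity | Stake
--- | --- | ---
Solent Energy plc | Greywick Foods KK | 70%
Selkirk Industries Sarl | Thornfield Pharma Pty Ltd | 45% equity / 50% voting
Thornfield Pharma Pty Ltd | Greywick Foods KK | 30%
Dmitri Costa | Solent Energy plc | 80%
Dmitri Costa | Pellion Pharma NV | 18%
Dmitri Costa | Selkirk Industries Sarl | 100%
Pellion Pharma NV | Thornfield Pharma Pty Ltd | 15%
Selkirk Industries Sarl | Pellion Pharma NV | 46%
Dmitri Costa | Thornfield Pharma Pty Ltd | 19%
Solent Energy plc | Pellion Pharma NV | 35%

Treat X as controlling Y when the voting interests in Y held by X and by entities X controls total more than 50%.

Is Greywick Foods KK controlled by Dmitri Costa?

Yes

Dmitri holds 80% of Solent, so Dmitri controls Solent.
Dmitri holds 100% of Selkirk, so Dmitri controls Selkirk.
Solent and Selkirk and Dmitri together hold 35% + 46% + 18% = 99% of Pellion, so Dmitri controls Pellion.
Pellion and Dmitri and Selkirk together hold 15% + 19% + 50% = 84% of Thornfield, so Dmitri controls Thornfield.
Solent and Thornfield together hold 70% + 30% = 100% of Greywick, so Dmitri controls Greywick.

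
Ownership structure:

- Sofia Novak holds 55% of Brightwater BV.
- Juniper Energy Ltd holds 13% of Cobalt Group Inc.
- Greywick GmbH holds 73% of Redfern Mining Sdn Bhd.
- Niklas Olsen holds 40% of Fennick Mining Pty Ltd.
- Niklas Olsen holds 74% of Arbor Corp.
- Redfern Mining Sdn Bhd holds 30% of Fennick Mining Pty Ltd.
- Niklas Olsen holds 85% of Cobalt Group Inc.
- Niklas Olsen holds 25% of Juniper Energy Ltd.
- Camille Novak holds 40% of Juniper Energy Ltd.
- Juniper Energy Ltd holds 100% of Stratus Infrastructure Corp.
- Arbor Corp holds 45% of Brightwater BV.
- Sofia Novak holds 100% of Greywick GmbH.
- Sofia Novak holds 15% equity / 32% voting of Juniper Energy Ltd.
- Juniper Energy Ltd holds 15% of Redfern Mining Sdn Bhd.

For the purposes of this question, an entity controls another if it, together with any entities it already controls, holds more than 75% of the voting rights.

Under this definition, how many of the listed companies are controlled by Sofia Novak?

Sofia holds 100% of Greywick, so Sofia controls Greywick.
No other company's threshold is met.
Sofia controls 1 company.

1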